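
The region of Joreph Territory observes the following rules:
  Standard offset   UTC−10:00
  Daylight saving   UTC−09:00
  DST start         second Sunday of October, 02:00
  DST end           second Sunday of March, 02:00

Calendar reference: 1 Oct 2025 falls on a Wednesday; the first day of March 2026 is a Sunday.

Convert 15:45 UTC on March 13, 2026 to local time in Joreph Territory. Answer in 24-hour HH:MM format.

05:45

1 October 2025 is a Wednesday, so the first Sunday is October 5 and the second is October 12.
1 March 2026 is a Sunday, so the first Sunday is March 1 and the second is March 8.
At the standard offset (UTC−10:00), 15:45 UTC − 10h = 05:45 Joreph Territory standard time.
Daylight saving runs 12 October 2025 – 8 March 2026; the standard-time date in Joreph Territory, March 13, 2026, is outside that window, so Joreph Territory is on standard time at UTC−10:00.
15:45 UTC − 10h = 05:45 local.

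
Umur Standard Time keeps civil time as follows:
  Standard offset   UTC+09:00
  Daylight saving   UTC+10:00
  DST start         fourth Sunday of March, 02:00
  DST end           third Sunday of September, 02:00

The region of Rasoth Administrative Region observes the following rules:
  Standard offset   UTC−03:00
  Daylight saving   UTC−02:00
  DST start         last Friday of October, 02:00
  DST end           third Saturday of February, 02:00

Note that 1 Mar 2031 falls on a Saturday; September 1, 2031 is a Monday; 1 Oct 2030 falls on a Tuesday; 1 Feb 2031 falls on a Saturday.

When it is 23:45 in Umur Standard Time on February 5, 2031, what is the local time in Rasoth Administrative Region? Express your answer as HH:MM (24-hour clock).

1 March 2031 is a Saturday, so the first Sunday is March 2 and the fourth is March 23.
1 September 2031 is a Monday, so the first Sunday is September 7 and the third is September 21.
February 5, 2031 is outside the daylight-saving period (23 March – 21 September), so Umur Standard Time is on standard time, UTC+09:00.
23:45 Umur Standard Time − 9h = 14:45 UTC.
1 October 2030 is a Tuesday, so Fridays fall on 4, 11, 18, 25; the last is October 25.
1 February 2031 is a Saturday, so the first Saturday is February 1 and the third is February 15.
At the standard offset (UTC−03:00), 14:45 UTC − 3h = 11:45 Rasoth Administrative Region standard time.
The standard-time date in Rasoth Administrative Region, February 5, 2031, falls between 25 October 2030 and 15 February 2031, so daylight saving is in effect and Rasoth Administrative Region is at UTC−02:00.
14:45 UTC − 2h = 12:45 Rasoth Administrative Region.

12:45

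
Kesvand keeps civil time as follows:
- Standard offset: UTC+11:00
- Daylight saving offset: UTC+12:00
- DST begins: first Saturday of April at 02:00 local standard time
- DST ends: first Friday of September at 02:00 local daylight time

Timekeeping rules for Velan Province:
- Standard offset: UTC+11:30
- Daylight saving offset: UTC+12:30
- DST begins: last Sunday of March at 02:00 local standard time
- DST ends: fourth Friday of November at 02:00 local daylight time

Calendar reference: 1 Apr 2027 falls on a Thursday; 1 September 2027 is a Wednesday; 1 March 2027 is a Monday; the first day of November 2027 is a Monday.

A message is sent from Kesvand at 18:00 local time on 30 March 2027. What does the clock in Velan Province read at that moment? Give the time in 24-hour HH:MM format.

1 April 2027 is a Thursday, so the first Saturday is April 3.
1 September 2027 is a Wednesday, so the first Friday is September 3.
30 March 2027 is outside the daylight-saving period (3 April – 3 September), so Kesvand is on standard time, UTC+11:00.
18:00 Kesvand − 11h = 07:00 UTC.
1 March 2027 is a Monday, so Sundays fall on 7, 14, 21, 28; the last is March 28.
1 November 2027 is a Monday, so the first Friday is November 5 and the fourth is November 26.
At the standard offset (UTC+11:30), 07:00 UTC + 11h30m = 18:30 Velan Province standard time.
Daylight saving runs 28 March – 26 November; the standard-time date in Velan Province, 30 March 2027, is inside that window, so Velan Province is at UTC+12:30.
07:00 UTC + 12h30m = 19:30 Velan Province.

19:30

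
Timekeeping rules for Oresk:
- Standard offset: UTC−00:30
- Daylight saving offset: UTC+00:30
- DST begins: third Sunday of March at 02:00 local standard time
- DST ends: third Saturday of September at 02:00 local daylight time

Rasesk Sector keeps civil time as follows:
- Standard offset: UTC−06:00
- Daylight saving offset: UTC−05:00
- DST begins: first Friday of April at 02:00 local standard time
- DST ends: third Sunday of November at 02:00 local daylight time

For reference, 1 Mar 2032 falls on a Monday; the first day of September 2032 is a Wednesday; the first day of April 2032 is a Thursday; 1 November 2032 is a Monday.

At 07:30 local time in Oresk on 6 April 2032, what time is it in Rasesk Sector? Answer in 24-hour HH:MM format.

02:00

1 March 2032 is a Monday, so the first Sunday is March 7 and the third is March 21.
1 September 2032 is a Wednesday, so the first Saturday is September 4 and the third is September 18.
6 April 2032 lies within the daylight-saving period (21 March – 18 September), so Oresk is on daylight time, UTC+00:30.
07:30 Oresk − 0h30m = 07:00 UTC.
1 April 2032 is a Thursday, so the first Friday is April 2.
1 November 2032 is a Monday, so the first Sunday is November 7 and the third is November 21.
At the standard offset (UTC−06:00), 07:00 UTC − 6h = 01:00 Rasesk Sector standard time.
The standard-time date in Rasesk Sector, 6 April 2032, falls between 2 April and 21 November, so daylight saving is in effect and Rasesk Sector is at UTC−05:00.
07:00 UTC − 5h = 02:00 Rasesk Sector.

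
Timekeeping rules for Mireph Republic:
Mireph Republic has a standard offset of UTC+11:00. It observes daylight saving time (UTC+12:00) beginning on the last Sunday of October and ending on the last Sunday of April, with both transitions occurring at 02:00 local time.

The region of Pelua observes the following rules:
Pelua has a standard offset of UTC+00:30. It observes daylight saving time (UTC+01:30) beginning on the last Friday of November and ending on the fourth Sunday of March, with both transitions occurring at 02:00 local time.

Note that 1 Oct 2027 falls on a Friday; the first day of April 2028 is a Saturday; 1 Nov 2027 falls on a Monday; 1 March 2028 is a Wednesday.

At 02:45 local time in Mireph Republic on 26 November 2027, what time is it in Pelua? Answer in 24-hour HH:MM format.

15:15

1 October 2027 is a Friday, so Sundays fall on 3, 10, 17, 24, 31; the last is October 31.
1 April 2028 is a Saturday, so Sundays fall on 2, 9, 16, 23, 30; the last is April 30.
26 November 2027 lies within the daylight-saving period (31 October 2027 – 30 April 2028), so Mireph Republic is on daylight time, UTC+12:00.
02:45 Mireph Republic − 12h = 14:45 UTC (rolling into the previous day, 25 November 2027).
1 November 2027 is a Monday, so Fridays fall on 5, 12, 19, 26; the last is November 26.
1 March 2028 is a Wednesday, so the first Sunday is March 5 and the fourth is March 26.
At the standard offset (UTC+00:30), 14:45 UTC + 0h30m = 15:15 Pelua standard time.
Daylight saving runs 26 November 2027 – 26 March 2028; the standard-time date in Pelua, 25 November 2027, is outside that window, so Pelua is on standard time at UTC+00:30.
14:45 UTC + 0h30m = 15:15 Pelua.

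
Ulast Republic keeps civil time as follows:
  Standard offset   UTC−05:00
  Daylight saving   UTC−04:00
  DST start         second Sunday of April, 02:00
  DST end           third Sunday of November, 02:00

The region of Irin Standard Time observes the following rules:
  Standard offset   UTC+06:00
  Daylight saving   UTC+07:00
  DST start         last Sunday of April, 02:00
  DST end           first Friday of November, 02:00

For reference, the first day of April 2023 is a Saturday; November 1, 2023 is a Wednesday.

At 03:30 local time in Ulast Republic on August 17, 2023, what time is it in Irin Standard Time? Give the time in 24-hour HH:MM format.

14:30

1 April 2023 is a Saturday, so the first Sunday is April 2 and the second is April 9.
1 November 2023 is a Wednesday, so the first Sunday is November 5 and the third is November 19.
August 17, 2023 falls between 9 April and 19 November, so daylight saving is in effect and Ulast Republic is at UTC−04:00.
03:30 Ulast Republic + 4h = 07:30 UTC.
1 April 2023 is a Saturday, so Sundays fall on 2, 9, 16, 23, 30; the last is April 30.
1 November 2023 is a Wednesday, so the first Friday is November 3.
At the standard offset (UTC+06:00), 07:30 UTC + 6h = 13:30 Irin Standard Time standard time.
The standard-time date in Irin Standard Time, August 17, 2023, falls between 30 April and 3 November, so daylight saving is in effect and Irin Standard Time is at UTC+07:00.
07:30 UTC + 7h = 14:30 Irin Standard Time.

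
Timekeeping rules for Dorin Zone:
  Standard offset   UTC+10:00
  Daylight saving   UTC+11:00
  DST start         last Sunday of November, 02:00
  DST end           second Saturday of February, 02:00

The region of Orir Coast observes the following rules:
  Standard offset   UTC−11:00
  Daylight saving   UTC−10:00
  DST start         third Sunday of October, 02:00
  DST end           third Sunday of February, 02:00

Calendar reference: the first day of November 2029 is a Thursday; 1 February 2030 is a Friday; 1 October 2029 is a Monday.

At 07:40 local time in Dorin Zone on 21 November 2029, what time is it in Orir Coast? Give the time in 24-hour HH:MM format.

1 November 2029 is a Thursday, so Sundays fall on 4, 11, 18, 25; the last is November 25.
1 February 2030 is a Friday, so the first Saturday is February 2 and the second is February 9.
Daylight saving runs 25 November 2029 – 9 February 2030; 21 November 2029 is outside that window, so Dorin Zone is on standard time at UTC+10:00.
07:40 Dorin Zone − 10h = 21:40 UTC (rolling into the previous day, 20 November 2029).
1 October 2029 is a Monday, so the first Sunday is October 7 and the third is October 21.
1 February 2030 is a Friday, so the first Sunday is February 3 and the third is February 17.
At the standard offset (UTC−11:00), 21:40 UTC − 11h = 10:40 Orir Coast standard time.
The standard-time date in Orir Coast, 20 November 2029, lies within the daylight-saving period (21 October 2029 – 17 February 2030), so Orir Coast is on daylight time, UTC−10:00.
21:40 UTC − 10h = 11:40 Orir Coast.

11:40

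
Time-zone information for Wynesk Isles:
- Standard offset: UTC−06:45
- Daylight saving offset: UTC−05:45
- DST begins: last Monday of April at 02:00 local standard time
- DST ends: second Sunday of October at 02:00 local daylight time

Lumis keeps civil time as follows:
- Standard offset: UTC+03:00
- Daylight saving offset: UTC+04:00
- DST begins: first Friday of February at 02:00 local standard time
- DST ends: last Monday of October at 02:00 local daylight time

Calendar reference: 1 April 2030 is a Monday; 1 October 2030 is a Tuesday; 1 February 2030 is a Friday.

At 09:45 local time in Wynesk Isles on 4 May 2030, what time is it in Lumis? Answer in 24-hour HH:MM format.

19:30

1 April 2030 is a Monday, so Mondays fall on 1, 8, 15, 22, 29; the last is April 29.
1 October 2030 is a Tuesday, so the first Sunday is October 6 and the second is October 13.
4 May 2030 lies within the daylight-saving period (29 April – 13 October), so Wynesk Isles is on daylight time, UTC−05:45.
09:45 Wynesk Isles + 5h45m = 15:30 UTC.
1 February 2030 is a Friday, so the first Friday is February 1.
1 October 2030 is a Tuesday, so Mondays fall on 7, 14, 21, 28; the last is October 28.
At the standard offset (UTC+03:00), 15:30 UTC + 3h = 18:30 Lumis standard time.
The standard-time date in Lumis, 4 May 2030, falls between 1 February and 28 October, so daylight saving is in effect and Lumis is at UTC+04:00.
15:30 UTC + 4h = 19:30 Lumis.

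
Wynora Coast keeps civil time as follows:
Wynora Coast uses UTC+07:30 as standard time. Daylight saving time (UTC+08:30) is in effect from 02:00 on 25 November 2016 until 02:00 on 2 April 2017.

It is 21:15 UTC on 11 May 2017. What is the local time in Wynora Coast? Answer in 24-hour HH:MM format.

04:45

At the standard offset (UTC+07:30), 21:15 UTC + 7h30m = 04:45 Wynora Coast standard time (rolling into the next day, 12 May 2017).
The standard-time date in Wynora Coast, 12 May 2017, does not fall between 25 November 2016 and 2 April 2017, so daylight saving is not in effect and Wynora Coast is at UTC+07:30.
21:15 UTC + 7h30m = 04:45 local (rolling into the next day, 12 May 2017).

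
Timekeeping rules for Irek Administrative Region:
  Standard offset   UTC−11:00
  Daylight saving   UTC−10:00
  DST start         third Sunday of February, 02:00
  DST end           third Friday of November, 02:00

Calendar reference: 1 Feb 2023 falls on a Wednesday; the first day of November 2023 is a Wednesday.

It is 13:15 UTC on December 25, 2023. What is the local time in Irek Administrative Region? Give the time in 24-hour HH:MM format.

02:15

1 February 2023 is a Wednesday, so the first Sunday is February 5 and the third is February 19.
1 November 2023 is a Wednesday, so the first Friday is November 3 and the third is November 17.
At the standard offset (UTC−11:00), 13:15 UTC − 11h = 02:15 Irek Administrative Region standard time.
Daylight saving runs 19 February – 17 November; the standard-time date in Irek Administrative Region, December 25, 2023, is outside that window, so Irek Administrative Region is on standard time at UTC−11:00.
13:15 UTC − 11h = 02:15 local.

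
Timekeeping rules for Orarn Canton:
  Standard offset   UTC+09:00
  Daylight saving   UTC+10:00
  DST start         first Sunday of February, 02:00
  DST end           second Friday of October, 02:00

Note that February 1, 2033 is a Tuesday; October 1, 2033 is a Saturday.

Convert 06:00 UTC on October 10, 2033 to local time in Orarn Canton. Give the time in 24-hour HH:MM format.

1 February 2033 is a Tuesday, so the first Sunday is February 6.
1 October 2033 is a Saturday, so the first Friday is October 7 and the second is October 14.
At the standard offset (UTC+09:00), 06:00 UTC + 9h = 15:00 Orarn Canton standard time.
The standard-time date in Orarn Canton, October 10, 2033, falls between 6 February and 14 October, so daylight saving is in effect and Orarn Canton is at UTC+10:00.
06:00 UTC + 10h = 16:00 local.

16:00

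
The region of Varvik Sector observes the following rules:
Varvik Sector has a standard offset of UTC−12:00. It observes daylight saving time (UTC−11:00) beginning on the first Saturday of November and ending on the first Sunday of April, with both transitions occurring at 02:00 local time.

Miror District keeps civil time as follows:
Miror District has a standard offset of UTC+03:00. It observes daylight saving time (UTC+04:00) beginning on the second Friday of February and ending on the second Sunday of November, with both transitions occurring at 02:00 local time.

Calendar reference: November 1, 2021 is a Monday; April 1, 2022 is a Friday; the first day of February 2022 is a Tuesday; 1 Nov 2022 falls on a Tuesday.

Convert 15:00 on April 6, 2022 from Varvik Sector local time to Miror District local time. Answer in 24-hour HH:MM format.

07:00

1 November 2021 is a Monday, so the first Saturday is November 6.
1 April 2022 is a Friday, so the first Sunday is April 3.
April 6, 2022 is outside the daylight-saving period (6 November 2021 – 3 April 2022), so Varvik Sector is on standard time, UTC−12:00.
15:00 Varvik Sector + 12h = 03:00 UTC (rolling into the next day, 7 April 2022).
1 February 2022 is a Tuesday, so the first Friday is February 4 and the second is February 11.
1 November 2022 is a Tuesday, so the first Sunday is November 6 and the second is November 13.
At the standard offset (UTC+03:00), 03:00 UTC + 3h = 06:00 Miror District standard time.
Daylight saving runs 11 February – 13 November; the standard-time date in Miror District, April 7, 2022, is inside that window, so Miror District is at UTC+04:00.
03:00 UTC + 4h = 07:00 Miror District.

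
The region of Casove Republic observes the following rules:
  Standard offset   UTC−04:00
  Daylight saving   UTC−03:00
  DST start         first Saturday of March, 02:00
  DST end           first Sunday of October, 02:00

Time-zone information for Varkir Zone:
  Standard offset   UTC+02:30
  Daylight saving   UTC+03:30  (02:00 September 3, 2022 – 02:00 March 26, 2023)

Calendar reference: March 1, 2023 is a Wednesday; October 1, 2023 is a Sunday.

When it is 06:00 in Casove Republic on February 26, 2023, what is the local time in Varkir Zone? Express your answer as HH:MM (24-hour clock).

13:30

1 March 2023 is a Wednesday, so the first Saturday is March 4.
1 October 2023 is a Sunday, so the first Sunday is October 1.
Daylight saving runs 4 March – 1 October; February 26, 2023 is outside that window, so Casove Republic is on standard time at UTC−04:00.
06:00 Casove Republic + 4h = 10:00 UTC.
At the standard offset (UTC+02:30), 10:00 UTC + 2h30m = 12:30 Varkir Zone standard time.
The standard-time date in Varkir Zone, February 26, 2023, lies within the daylight-saving period (3 September 2022 – 26 March 2023), so Varkir Zone is on daylight time, UTC+03:30.
10:00 UTC + 3h30m = 13:30 Varkir Zone.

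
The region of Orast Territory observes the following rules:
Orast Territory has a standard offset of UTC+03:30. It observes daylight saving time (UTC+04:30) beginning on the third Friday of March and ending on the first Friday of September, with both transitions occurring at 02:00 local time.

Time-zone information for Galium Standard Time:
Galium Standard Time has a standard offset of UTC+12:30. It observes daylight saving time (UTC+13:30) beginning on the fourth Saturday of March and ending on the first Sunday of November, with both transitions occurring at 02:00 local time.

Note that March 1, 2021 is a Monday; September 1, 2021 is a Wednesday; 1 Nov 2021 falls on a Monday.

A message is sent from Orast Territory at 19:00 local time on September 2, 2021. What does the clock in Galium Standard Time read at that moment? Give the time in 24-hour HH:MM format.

1 March 2021 is a Monday, so the first Friday is March 5 and the third is March 19.
1 September 2021 is a Wednesday, so the first Friday is September 3.
Daylight saving runs 19 March – 3 September; September 2, 2021 is inside that window, so Orast Territory is at UTC+04:30.
19:00 Orast Territory − 4h30m = 14:30 UTC.
1 March 2021 is a Monday, so the first Saturday is March 6 and the fourth is March 27.
1 November 2021 is a Monday, so the first Sunday is November 7.
At the standard offset (UTC+12:30), 14:30 UTC + 12h30m = 03:00 Galium Standard Time standard time (rolling into the next day, 3 September 2021).
The standard-time date in Galium Standard Time, September 3, 2021, falls between 27 March and 7 November, so daylight saving is in effect and Galium Standard Time is at UTC+13:30.
14:30 UTC + 13h30m = 04:00 Galium Standard Time (rolling into the next day, 3 September 2021).

04:00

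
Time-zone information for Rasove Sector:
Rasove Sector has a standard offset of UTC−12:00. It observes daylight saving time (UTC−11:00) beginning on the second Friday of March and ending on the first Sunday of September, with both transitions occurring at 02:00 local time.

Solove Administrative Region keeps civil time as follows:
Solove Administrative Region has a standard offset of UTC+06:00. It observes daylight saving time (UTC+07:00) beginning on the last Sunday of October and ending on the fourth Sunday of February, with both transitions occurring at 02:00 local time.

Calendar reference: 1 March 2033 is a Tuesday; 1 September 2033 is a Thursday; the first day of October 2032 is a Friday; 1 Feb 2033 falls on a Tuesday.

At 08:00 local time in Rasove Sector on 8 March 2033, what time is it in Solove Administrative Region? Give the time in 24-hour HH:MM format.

1 March 2033 is a Tuesday, so the first Friday is March 4 and the second is March 11.
1 September 2033 is a Thursday, so the first Sunday is September 4.
Daylight saving runs 11 March – 4 September; 8 March 2033 is outside that window, so Rasove Sector is on standard time at UTC−12:00.
08:00 Rasove Sector + 12h = 20:00 UTC.
1 October 2032 is a Friday, so Sundays fall on 3, 10, 17, 24, 31; the last is October 31.
1 February 2033 is a Tuesday, so the first Sunday is February 6 and the fourth is February 27.
At the standard offset (UTC+06:00), 20:00 UTC + 6h = 02:00 Solove Administrative Region standard time (rolling into the next day, 9 March 2033).
Daylight saving runs 31 October 2032 – 27 February 2033; the standard-time date in Solove Administrative Region, 9 March 2033, is outside that window, so Solove Administrative Region is on standard time at UTC+06:00.
20:00 UTC + 6h = 02:00 Solove Administrative Region (rolling into the next day, 9 March 2033).

02:00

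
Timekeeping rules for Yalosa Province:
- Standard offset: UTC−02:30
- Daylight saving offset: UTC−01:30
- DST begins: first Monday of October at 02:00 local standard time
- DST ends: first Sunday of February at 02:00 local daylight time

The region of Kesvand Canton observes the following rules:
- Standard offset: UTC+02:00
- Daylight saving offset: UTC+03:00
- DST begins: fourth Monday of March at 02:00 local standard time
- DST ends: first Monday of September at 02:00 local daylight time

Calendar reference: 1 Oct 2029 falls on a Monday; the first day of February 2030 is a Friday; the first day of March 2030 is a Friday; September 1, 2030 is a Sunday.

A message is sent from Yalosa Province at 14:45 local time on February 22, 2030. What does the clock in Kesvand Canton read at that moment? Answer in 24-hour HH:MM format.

1 October 2029 is a Monday, so the first Monday is October 1.
1 February 2030 is a Friday, so the first Sunday is February 3.
February 22, 2030 does not fall between 1 October 2029 and 3 February 2030, so daylight saving is not in effect and Yalosa Province is at UTC−02:30.
14:45 Yalosa Province + 2h30m = 17:15 UTC.
1 March 2030 is a Friday, so the first Monday is March 4 and the fourth is March 25.
1 September 2030 is a Sunday, so the first Monday is September 2.
At the standard offset (UTC+02:00), 17:15 UTC + 2h = 19:15 Kesvand Canton standard time.
The standard-time date in Kesvand Canton, February 22, 2030, does not fall between 25 March and 2 September, so daylight saving is not in effect and Kesvand Canton is at UTC+02:00.
17:15 UTC + 2h = 19:15 Kesvand Canton.

19:15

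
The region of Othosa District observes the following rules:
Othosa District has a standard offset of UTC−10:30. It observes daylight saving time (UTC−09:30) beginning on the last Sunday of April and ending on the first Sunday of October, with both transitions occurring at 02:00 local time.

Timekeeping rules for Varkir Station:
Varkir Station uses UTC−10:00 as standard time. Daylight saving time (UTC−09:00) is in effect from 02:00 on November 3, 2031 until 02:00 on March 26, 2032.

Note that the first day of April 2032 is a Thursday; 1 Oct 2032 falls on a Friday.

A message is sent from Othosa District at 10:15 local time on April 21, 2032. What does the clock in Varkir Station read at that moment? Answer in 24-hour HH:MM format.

10:45

1 April 2032 is a Thursday, so Sundays fall on 4, 11, 18, 25; the last is April 25.
1 October 2032 is a Friday, so the first Sunday is October 3.
April 21, 2032 does not fall between 25 April and 3 October, so daylight saving is not in effect and Othosa District is at UTC−10:30.
10:15 Othosa District + 10h30m = 20:45 UTC.
At the standard offset (UTC−10:00), 20:45 UTC − 10h = 10:45 Varkir Station standard time.
The standard-time date in Varkir Station, April 21, 2032, does not fall between 3 November 2031 and 26 March 2032, so daylight saving is not in effect and Varkir Station is at UTC−10:00.
20:45 UTC − 10h = 10:45 Varkir Station.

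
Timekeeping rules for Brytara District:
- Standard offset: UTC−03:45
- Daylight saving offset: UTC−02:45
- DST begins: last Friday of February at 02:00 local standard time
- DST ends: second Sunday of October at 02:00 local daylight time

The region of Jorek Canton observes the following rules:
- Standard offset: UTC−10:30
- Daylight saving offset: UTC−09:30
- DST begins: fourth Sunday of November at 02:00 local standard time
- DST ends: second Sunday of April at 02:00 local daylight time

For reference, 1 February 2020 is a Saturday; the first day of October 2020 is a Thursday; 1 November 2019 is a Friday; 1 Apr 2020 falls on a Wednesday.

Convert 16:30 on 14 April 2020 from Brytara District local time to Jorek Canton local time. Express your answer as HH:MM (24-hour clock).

1 February 2020 is a Saturday, so Fridays fall on 7, 14, 21, 28; the last is February 28.
1 October 2020 is a Thursday, so the first Sunday is October 4 and the second is October 11.
Daylight saving runs 28 February – 11 October; 14 April 2020 is inside that window, so Brytara District is at UTC−02:45.
16:30 Brytara District + 2h45m = 19:15 UTC.
1 November 2019 is a Friday, so the first Sunday is November 3 and the fourth is November 24.
1 April 2020 is a Wednesday, so the first Sunday is April 5 and the second is April 12.
At the standard offset (UTC−10:30), 19:15 UTC − 10h30m = 08:45 Jorek Canton standard time.
The standard-time date in Jorek Canton, 14 April 2020, does not fall between 24 November 2019 and 12 April 2020, so daylight saving is not in effect and Jorek Canton is at UTC−10:30.
19:15 UTC − 10h30m = 08:45 Jorek Canton.

08:45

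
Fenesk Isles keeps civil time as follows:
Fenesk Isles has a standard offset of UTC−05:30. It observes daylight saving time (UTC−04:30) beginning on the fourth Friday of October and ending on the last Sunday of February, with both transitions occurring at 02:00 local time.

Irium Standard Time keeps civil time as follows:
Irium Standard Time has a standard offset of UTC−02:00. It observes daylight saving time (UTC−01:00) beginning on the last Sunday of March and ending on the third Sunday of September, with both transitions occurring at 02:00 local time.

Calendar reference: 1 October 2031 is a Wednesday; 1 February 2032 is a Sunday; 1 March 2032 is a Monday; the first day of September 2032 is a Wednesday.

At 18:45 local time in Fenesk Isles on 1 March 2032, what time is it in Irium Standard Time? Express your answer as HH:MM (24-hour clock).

1 October 2031 is a Wednesday, so the first Friday is October 3 and the fourth is October 24.
1 February 2032 is a Sunday, so Sundays fall on 1, 8, 15, 22, 29; the last is February 29.
1 March 2032 is outside the daylight-saving period (24 October 2031 – 29 February 2032), so Fenesk Isles is on standard time, UTC−05:30.
18:45 Fenesk Isles + 5h30m = 00:15 UTC (rolling into the next day, 2 March 2032).
1 March 2032 is a Monday, so Sundays fall on 7, 14, 21, 28; the last is March 28.
1 September 2032 is a Wednesday, so the first Sunday is September 5 and the third is September 19.
At the standard offset (UTC−02:00), 00:15 UTC − 2h = 22:15 Irium Standard Time standard time (rolling into the previous day, 1 March 2032).
The standard-time date in Irium Standard Time, 1 March 2032, does not fall between 28 March and 19 September, so daylight saving is not in effect and Irium Standard Time is at UTC−02:00.
00:15 UTC − 2h = 22:15 Irium Standard Time (rolling into the previous day, 1 March 2032).

22:15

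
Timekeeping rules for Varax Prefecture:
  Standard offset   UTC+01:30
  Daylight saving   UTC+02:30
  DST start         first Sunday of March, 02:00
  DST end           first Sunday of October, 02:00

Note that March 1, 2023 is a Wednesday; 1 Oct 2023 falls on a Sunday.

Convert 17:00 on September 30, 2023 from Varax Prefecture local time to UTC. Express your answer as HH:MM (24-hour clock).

1 March 2023 is a Wednesday, so the first Sunday is March 5.
1 October 2023 is a Sunday, so the first Sunday is October 1.
Daylight saving runs 5 March – 1 October; September 30, 2023 is inside that window, so Varax Prefecture is at UTC+02:30.
17:00 local − 2h30m = 14:30 UTC.

14:30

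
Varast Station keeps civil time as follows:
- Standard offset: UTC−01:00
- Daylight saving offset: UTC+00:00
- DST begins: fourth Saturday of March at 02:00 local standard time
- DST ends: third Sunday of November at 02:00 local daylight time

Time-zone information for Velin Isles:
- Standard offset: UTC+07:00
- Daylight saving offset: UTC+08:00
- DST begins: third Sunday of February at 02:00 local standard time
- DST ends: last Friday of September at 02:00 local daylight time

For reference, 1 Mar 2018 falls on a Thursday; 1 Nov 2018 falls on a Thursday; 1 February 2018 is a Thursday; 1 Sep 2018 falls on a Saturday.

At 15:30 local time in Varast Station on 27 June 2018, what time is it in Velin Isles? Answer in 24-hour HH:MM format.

23:30

1 March 2018 is a Thursday, so the first Saturday is March 3 and the fourth is March 24.
1 November 2018 is a Thursday, so the first Sunday is November 4 and the third is November 18.
27 June 2018 lies within the daylight-saving period (24 March – 18 November), so Varast Station is on daylight time, UTC+00:00.
15:30 Varast Station − 0h = 15:30 UTC.
1 February 2018 is a Thursday, so the first Sunday is February 4 and the third is February 18.
1 September 2018 is a Saturday, so Fridays fall on 7, 14, 21, 28; the last is September 28.
At the standard offset (UTC+07:00), 15:30 UTC + 7h = 22:30 Velin Isles standard time.
Daylight saving runs 18 February – 28 September; the standard-time date in Velin Isles, 27 June 2018, is inside that window, so Velin Isles is at UTC+08:00.
15:30 UTC + 8h = 23:30 Velin Isles.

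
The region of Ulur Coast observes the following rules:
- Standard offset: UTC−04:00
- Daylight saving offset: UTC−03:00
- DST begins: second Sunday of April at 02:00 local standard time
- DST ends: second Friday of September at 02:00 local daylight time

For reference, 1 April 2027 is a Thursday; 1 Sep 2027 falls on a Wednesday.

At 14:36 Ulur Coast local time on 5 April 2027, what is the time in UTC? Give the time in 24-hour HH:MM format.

1 April 2027 is a Thursday, so the first Sunday is April 4 and the second is April 11.
1 September 2027 is a Wednesday, so the first Friday is September 3 and the second is September 10.
Daylight saving runs 11 April – 10 September; 5 April 2027 is outside that window, so Ulur Coast is on standard time at UTC−04:00.
14:36 local + 4h = 18:36 UTC.

18:36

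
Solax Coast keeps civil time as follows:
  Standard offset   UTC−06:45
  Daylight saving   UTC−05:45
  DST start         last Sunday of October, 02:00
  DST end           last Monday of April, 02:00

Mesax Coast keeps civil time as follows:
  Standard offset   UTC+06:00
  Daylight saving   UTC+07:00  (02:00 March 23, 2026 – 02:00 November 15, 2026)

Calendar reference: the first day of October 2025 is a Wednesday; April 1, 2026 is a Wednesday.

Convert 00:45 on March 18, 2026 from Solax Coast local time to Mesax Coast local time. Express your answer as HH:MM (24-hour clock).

1 October 2025 is a Wednesday, so Sundays fall on 5, 12, 19, 26; the last is October 26.
1 April 2026 is a Wednesday, so Mondays fall on 6, 13, 20, 27; the last is April 27.
March 18, 2026 falls between 26 October 2025 and 27 April 2026, so daylight saving is in effect and Solax Coast is at UTC−05:45.
00:45 Solax Coast + 5h45m = 06:30 UTC.
At the standard offset (UTC+06:00), 06:30 UTC + 6h = 12:30 Mesax Coast standard time.
Daylight saving runs 23 March – 15 November; the standard-time date in Mesax Coast, March 18, 2026, is outside that window, so Mesax Coast is on standard time at UTC+06:00.
06:30 UTC + 6h = 12:30 Mesax Coast.

12:30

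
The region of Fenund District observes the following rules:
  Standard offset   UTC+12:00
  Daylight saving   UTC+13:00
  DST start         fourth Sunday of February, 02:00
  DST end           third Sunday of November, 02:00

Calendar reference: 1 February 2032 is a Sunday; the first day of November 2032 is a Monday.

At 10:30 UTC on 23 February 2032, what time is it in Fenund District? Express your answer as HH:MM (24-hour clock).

23:30

1 February 2032 is a Sunday, so the first Sunday is February 1 and the fourth is February 22.
1 November 2032 is a Monday, so the first Sunday is November 7 and the third is November 21.
At the standard offset (UTC+12:00), 10:30 UTC + 12h = 22:30 Fenund District standard time.
The standard-time date in Fenund District, 23 February 2032, falls between 22 February and 21 November, so daylight saving is in effect and Fenund District is at UTC+13:00.
10:30 UTC + 13h = 23:30 local.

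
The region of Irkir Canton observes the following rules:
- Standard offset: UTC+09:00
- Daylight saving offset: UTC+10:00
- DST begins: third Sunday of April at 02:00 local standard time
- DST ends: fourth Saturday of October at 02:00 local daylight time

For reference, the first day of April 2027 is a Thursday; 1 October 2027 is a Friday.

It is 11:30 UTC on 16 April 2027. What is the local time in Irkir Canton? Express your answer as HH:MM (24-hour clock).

20:30

1 April 2027 is a Thursday, so the first Sunday is April 4 and the third is April 18.
1 October 2027 is a Friday, so the first Saturday is October 2 and the fourth is October 23.
At the standard offset (UTC+09:00), 11:30 UTC + 9h = 20:30 Irkir Canton standard time.
The standard-time date in Irkir Canton, 16 April 2027, does not fall between 18 April and 23 October, so daylight saving is not in effect and Irkir Canton is at UTC+09:00.
11:30 UTC + 9h = 20:30 local.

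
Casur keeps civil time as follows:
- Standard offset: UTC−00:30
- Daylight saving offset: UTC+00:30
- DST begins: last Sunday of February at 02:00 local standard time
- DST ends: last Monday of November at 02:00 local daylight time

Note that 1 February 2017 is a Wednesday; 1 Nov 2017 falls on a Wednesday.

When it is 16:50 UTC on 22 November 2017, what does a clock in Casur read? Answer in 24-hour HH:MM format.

1 February 2017 is a Wednesday, so Sundays fall on 5, 12, 19, 26; the last is February 26.
1 November 2017 is a Wednesday, so Mondays fall on 6, 13, 20, 27; the last is November 27.
At the standard offset (UTC−00:30), 16:50 UTC − 0h30m = 16:20 Casur standard time.
Daylight saving runs 26 February – 27 November; the standard-time date in Casur, 22 November 2017, is inside that window, so Casur is at UTC+00:30.
16:50 UTC + 0h30m = 17:20 local.

17:20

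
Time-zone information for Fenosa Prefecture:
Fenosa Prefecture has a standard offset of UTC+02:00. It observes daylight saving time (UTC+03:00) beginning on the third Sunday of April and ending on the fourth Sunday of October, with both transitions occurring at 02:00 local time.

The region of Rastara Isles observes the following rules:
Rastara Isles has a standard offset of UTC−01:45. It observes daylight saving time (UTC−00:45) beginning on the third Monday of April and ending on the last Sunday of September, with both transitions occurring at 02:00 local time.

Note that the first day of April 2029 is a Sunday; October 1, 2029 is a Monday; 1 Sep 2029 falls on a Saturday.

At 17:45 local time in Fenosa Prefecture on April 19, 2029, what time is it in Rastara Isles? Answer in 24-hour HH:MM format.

14:00

1 April 2029 is a Sunday, so the first Sunday is April 1 and the third is April 15.
1 October 2029 is a Monday, so the first Sunday is October 7 and the fourth is October 28.
Daylight saving runs 15 April – 28 October; April 19, 2029 is inside that window, so Fenosa Prefecture is at UTC+03:00.
17:45 Fenosa Prefecture − 3h = 14:45 UTC.
1 April 2029 is a Sunday, so the first Monday is April 2 and the third is April 16.
1 September 2029 is a Saturday, so Sundays fall on 2, 9, 16, 23, 30; the last is September 30.
At the standard offset (UTC−01:45), 14:45 UTC − 1h45m = 13:00 Rastara Isles standard time.
The standard-time date in Rastara Isles, April 19, 2029, falls between 16 April and 30 September, so daylight saving is in effect and Rastara Isles is at UTC−00:45.
14:45 UTC − 0h45m = 14:00 Rastara Isles.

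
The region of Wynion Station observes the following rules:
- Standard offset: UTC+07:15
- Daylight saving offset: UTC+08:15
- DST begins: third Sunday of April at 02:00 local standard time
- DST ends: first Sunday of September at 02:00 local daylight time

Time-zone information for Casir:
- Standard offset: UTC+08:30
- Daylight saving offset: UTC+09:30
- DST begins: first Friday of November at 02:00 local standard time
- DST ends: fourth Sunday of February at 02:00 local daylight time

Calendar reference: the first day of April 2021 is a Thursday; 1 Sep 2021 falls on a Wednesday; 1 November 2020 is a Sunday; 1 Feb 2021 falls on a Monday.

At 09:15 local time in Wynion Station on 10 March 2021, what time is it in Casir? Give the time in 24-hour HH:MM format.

10:30

1 April 2021 is a Thursday, so the first Sunday is April 4 and the third is April 18.
1 September 2021 is a Wednesday, so the first Sunday is September 5.
Daylight saving runs 18 April – 5 September; 10 March 2021 is outside that window, so Wynion Station is on standard time at UTC+07:15.
09:15 Wynion Station − 7h15m = 02:00 UTC.
1 November 2020 is a Sunday, so the first Friday is November 6.
1 February 2021 is a Monday, so the first Sunday is February 7 and the fourth is February 28.
At the standard offset (UTC+08:30), 02:00 UTC + 8h30m = 10:30 Casir standard time.
Daylight saving runs 6 November 2020 – 28 February 2021; the standard-time date in Casir, 10 March 2021, is outside that window, so Casir is on standard time at UTC+08:30.
02:00 UTC + 8h30m = 10:30 Casir.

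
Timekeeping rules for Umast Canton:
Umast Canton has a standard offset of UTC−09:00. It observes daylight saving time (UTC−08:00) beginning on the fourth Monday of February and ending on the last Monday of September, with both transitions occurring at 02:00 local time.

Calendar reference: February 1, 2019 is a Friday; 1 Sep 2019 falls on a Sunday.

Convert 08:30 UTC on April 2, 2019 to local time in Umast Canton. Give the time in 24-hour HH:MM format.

1 February 2019 is a Friday, so the first Monday is February 4 and the fourth is February 25.
1 September 2019 is a Sunday, so Mondays fall on 2, 9, 16, 23, 30; the last is September 30.
At the standard offset (UTC−09:00), 08:30 UTC − 9h = 23:30 Umast Canton standard time (rolling into the previous day, 1 April 2019).
Daylight saving runs 25 February – 30 September; the standard-time date in Umast Canton, April 1, 2019, is inside that window, so Umast Canton is at UTC−08:00.
08:30 UTC − 8h = 00:30 local.

00:30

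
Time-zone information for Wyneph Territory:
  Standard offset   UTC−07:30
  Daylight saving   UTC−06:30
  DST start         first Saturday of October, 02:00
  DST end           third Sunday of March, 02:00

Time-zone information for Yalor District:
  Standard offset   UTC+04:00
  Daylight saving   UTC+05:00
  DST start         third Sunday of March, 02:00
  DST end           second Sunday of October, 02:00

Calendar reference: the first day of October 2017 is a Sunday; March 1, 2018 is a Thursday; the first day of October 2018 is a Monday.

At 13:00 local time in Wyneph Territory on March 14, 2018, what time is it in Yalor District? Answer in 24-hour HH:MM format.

23:30

1 October 2017 is a Sunday, so the first Saturday is October 7.
1 March 2018 is a Thursday, so the first Sunday is March 4 and the third is March 18.
March 14, 2018 falls between 7 October 2017 and 18 March 2018, so daylight saving is in effect and Wyneph Territory is at UTC−06:30.
13:00 Wyneph Territory + 6h30m = 19:30 UTC.
1 March 2018 is a Thursday, so the first Sunday is March 4 and the third is March 18.
1 October 2018 is a Monday, so the first Sunday is October 7 and the second is October 14.
At the standard offset (UTC+04:00), 19:30 UTC + 4h = 23:30 Yalor District standard time.
The standard-time date in Yalor District, March 14, 2018, is outside the daylight-saving period (18 March – 14 October), so Yalor District is on standard time, UTC+04:00.
19:30 UTC + 4h = 23:30 Yalor District.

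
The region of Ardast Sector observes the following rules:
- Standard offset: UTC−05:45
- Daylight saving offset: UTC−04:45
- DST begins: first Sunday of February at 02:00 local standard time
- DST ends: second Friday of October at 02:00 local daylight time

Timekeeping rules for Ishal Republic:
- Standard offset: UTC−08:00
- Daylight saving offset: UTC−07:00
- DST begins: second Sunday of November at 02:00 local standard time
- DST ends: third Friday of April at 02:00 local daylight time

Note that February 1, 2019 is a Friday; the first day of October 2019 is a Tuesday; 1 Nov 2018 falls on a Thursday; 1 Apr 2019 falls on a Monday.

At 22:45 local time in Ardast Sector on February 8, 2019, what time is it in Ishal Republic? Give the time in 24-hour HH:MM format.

1 February 2019 is a Friday, so the first Sunday is February 3.
1 October 2019 is a Tuesday, so the first Friday is October 4 and the second is October 11.
February 8, 2019 lies within the daylight-saving period (3 February – 11 October), so Ardast Sector is on daylight time, UTC−04:45.
22:45 Ardast Sector + 4h45m = 03:30 UTC (rolling into the next day, 9 February 2019).
1 November 2018 is a Thursday, so the first Sunday is November 4 and the second is November 11.
1 April 2019 is a Monday, so the first Friday is April 5 and the third is April 19.
At the standard offset (UTC−08:00), 03:30 UTC − 8h = 19:30 Ishal Republic standard time (rolling into the previous day, 8 February 2019).
The standard-time date in Ishal Republic, February 8, 2019, falls between 11 November 2018 and 19 April 2019, so daylight saving is in effect and Ishal Republic is at UTC−07:00.
03:30 UTC − 7h = 20:30 Ishal Republic (rolling into the previous day, 8 February 2019).

20:30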